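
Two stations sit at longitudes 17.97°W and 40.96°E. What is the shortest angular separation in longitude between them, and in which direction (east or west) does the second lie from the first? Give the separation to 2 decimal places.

58.93° east

Raw difference: 40.96 − -17.97 = 58.93°.
Normalise into (−180°, 180°]: 58.93° stays 58.93°.
Positive ⇒ the second point lies to the east; separation 58.93°.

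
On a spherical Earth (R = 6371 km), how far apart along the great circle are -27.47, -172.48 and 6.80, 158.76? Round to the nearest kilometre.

4907 km

Δλ = 158.76 − -172.48 = 331.24°; wrapped into (−180°, 180°]: -28.76°.
Δφ = 6.80 − -27.47 = 34.27°.
a = sin²(Δφ/2) + cos φ₁ · cos φ₂ · sin²(Δλ/2) = 0.141143.
c = 2·atan2(√a, √(1−a)) = 0.77028 rad → d = 6371·c ≈ 4907.47 km.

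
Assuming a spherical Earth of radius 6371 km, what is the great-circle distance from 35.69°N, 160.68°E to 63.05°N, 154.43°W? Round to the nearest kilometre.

4299 km

Δλ = -154.43 − 160.68 = -315.11°; wrapped into (−180°, 180°]: 44.89°.
Δφ = 63.05 − 35.69 = 27.36°.
a = sin²(Δφ/2) + cos φ₁ · cos φ₂ · sin²(Δλ/2) = 0.109588.
c = 2·atan2(√a, √(1−a)) = 0.67481 rad → d = 6371·c ≈ 4299.23 km.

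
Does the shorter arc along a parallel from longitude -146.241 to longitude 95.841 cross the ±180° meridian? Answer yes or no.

Naïve |95.841 − -146.241| = 242.082° > 180°, so the shorter arc goes the other way round — across 180°.
Signed shortest Δλ = ((95.841 − -146.241 + 180) mod 360) − 180 = -117.918°.
Going west by 117.918° from -146.241° passes through 180° before reaching +95.841°.

Yes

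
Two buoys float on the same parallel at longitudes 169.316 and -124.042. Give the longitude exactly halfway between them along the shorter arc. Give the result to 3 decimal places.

-157.363°

Signed shortest Δλ from +169.316° to -124.042° is +66.642°.
Midpoint longitude = +169.316° + (+66.642°)/2 = +169.316° + 33.321° = +202.637°.
Normalise into (−180°, 180°]: -157.363°.
(The naïve average (+169.316 + -124.042)/2 = 22.637° is on the wrong side of the globe.)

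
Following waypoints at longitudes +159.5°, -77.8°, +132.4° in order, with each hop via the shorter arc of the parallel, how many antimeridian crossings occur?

Leg 1: +159.5° → -77.8°, shortest Δλ = 122.7° (east) — crosses 180°.
Leg 2: -77.8° → +132.4°, shortest Δλ = -149.8° (west) — crosses 180°.
Total crossings: 2.

2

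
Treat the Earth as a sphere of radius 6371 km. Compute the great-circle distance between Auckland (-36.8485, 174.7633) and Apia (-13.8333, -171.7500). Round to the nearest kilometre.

Δλ = -171.7500 − 174.7633 = -346.5133°; wrapped into (−180°, 180°]: 13.4867°.
Δφ = -13.8333 − -36.8485 = 23.0152°.
a = sin²(Δφ/2) + cos φ₁ · cos φ₂ · sin²(Δλ/2) = 0.050513.
c = 2·atan2(√a, √(1−a)) = 0.45337 rad → d = 6371·c ≈ 2888.45 km.

2888 km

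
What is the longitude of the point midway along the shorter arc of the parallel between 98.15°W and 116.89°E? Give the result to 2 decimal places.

170.63°W

Signed shortest Δλ from -98.15° to +116.89° is -144.96°.
Midpoint longitude = -98.15° + (-144.96°)/2 = -98.15° − 72.48° = -170.63°.
(The naïve average (-98.15 + +116.89)/2 = 9.37° is on the wrong side of the globe.)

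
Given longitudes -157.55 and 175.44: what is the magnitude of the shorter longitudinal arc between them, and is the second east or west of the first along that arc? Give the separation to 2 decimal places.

Raw difference: 175.44 − -157.55 = 332.99°.
Normalise into (−180°, 180°]: 332.99° − 360° = -27.01°.
Negative ⇒ the second point lies to the west; separation 27.01°.

27.01° west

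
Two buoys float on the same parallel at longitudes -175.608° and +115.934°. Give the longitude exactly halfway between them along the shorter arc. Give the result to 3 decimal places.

+150.163°

Signed shortest Δλ from -175.608° to +115.934° is -68.458°.
Midpoint longitude = -175.608° + (-68.458°)/2 = -175.608° − 34.229° = -209.837°.
Normalise into (−180°, 180°]: +150.163°.
(The naïve average (-175.608 + +115.934)/2 = -29.837° is on the wrong side of the globe.)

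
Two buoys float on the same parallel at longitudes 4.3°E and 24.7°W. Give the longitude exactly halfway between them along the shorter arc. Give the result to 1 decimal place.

10.2°W

Signed shortest Δλ from +4.3° to -24.7° is -29.0°.
Midpoint longitude = +4.3° + (-29.0°)/2 = +4.3° − 14.5° = -10.2°.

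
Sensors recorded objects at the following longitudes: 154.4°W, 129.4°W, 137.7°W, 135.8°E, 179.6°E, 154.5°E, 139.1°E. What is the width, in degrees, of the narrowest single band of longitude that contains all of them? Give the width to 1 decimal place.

Sort the longitudes: -154.4°, -137.7°, -129.4°, +135.8°, +139.1°, +154.5°, +179.6°.
Eastward gaps between consecutive values (wrapping around): 16.7°, 8.3°, 265.2°, 3.3°, 15.4°, 25.1°, 26.0°.
Largest gap = 265.2° ⇒ minimal covering band is its complement: 360° − 265.2° = 94.8°.
Band runs from +135.8° eastward to -129.4°, crossing the antimeridian.

94.8°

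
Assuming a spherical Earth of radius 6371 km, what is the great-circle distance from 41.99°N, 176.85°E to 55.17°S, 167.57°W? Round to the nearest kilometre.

10904 km

Δλ = -167.57 − 176.85 = -344.42°; wrapped into (−180°, 180°]: 15.58°.
Δφ = -55.17 − 41.99 = -97.16°.
a = sin²(Δφ/2) + cos φ₁ · cos φ₂ · sin²(Δλ/2) = 0.570119.
c = 2·atan2(√a, √(1−a)) = 1.71150 rad → d = 6371·c ≈ 10903.96 km.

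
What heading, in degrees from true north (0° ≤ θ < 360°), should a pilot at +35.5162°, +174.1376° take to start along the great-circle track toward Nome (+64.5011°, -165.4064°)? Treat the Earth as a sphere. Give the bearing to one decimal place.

16.7°

Δλ = -165.4064 − 174.1376 = -339.5440°; wrapped into (−180°, 180°]: 20.4560°.
θ = atan2( sin Δλ · cos φ₂ , cos φ₁ · sin φ₂ − sin φ₁ · cos φ₂ · cos Δλ )
  = atan2(0.15045, 0.50035) = 16.736° → normalised to [0°, 360°): 16.736°.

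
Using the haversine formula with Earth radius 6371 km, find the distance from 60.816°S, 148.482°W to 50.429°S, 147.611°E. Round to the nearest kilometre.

3997 km

Δλ = 147.611 − -148.482 = 296.093°; wrapped into (−180°, 180°]: -63.907°.
Δφ = -50.429 − -60.816 = 10.387°.
a = sin²(Δφ/2) + cos φ₁ · cos φ₂ · sin²(Δλ/2) = 0.095196.
c = 2·atan2(√a, √(1−a)) = 0.62731 rad → d = 6371·c ≈ 3996.61 km.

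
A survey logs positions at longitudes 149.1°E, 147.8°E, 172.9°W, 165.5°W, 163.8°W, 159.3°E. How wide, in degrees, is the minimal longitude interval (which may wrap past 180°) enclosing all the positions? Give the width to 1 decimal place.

48.4°

Sort the longitudes: -172.9°, -165.5°, -163.8°, +147.8°, +149.1°, +159.3°.
Eastward gaps between consecutive values (wrapping around): 7.4°, 1.7°, 311.6°, 1.3°, 10.2°, 27.8°.
Largest gap = 311.6° ⇒ minimal covering band is its complement: 360° − 311.6° = 48.4°.
Band runs from +147.8° eastward to -163.8°, crossing the antimeridian.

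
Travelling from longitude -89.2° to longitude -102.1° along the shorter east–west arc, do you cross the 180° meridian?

Signed shortest Δλ = ((-102.1 − -89.2 + 180) mod 360) − 180 = -12.9°.
Going west by 12.9° from -89.2° reaches -102.1° without touching 180°.

No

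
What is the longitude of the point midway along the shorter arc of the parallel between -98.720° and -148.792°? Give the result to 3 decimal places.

Signed shortest Δλ from -98.720° to -148.792° is -50.072°.
Midpoint longitude = -98.720° + (-50.072°)/2 = -98.720° − 25.036° = -123.756°.

-123.756°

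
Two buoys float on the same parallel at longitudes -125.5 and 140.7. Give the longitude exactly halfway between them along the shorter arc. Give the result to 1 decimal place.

Signed shortest Δλ from -125.5° to +140.7° is -93.8°.
Midpoint longitude = -125.5° + (-93.8°)/2 = -125.5° − 46.9° = -172.4°.
(The naïve average (-125.5 + +140.7)/2 = 7.6° is on the wrong side of the globe.)

-172.4°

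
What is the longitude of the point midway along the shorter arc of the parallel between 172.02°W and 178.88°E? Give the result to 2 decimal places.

176.57°W

Signed shortest Δλ from -172.02° to +178.88° is -9.10°.
Midpoint longitude = -172.02° + (-9.10°)/2 = -172.02° − 4.55° = -176.57°.
(The naïve average (-172.02 + +178.88)/2 = 3.43° is on the wrong side of the globe.)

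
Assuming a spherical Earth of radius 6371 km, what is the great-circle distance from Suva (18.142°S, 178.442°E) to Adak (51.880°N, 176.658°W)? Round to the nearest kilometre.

Δλ = -176.658 − 178.442 = -355.100°; wrapped into (−180°, 180°]: 4.900°.
Δφ = 51.880 − -18.142 = 70.022°.
a = sin²(Δφ/2) + cos φ₁ · cos φ₂ · sin²(Δλ/2) = 0.330242.
c = 2·atan2(√a, √(1−a)) = 1.22439 rad → d = 6371·c ≈ 7800.62 km.

7801 km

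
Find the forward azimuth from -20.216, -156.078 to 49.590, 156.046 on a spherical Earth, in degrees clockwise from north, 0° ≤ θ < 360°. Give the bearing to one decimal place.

330.9°

Δλ = 156.046 − -156.078 = 312.124°; wrapped into (−180°, 180°]: -47.876°.
θ = atan2( sin Δλ · cos φ₂ , cos φ₁ · sin φ₂ − sin φ₁ · cos φ₂ · cos Δλ )
  = atan2(-0.48081, 0.86477) = -29.074° → normalised to [0°, 360°): 330.926°.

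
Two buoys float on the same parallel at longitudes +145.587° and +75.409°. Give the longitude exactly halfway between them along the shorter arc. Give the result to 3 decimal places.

Signed shortest Δλ from +145.587° to +75.409° is -70.178°.
Midpoint longitude = +145.587° + (-70.178°)/2 = +145.587° − 35.089° = +110.498°.

+110.498°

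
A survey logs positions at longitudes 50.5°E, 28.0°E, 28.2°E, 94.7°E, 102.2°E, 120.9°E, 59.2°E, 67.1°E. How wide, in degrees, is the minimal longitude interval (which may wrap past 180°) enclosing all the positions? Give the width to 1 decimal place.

Sort the longitudes: +28.0°, +28.2°, +50.5°, +59.2°, +67.1°, +94.7°, +102.2°, +120.9°.
Eastward gaps between consecutive values (wrapping around): 0.2°, 22.3°, 8.7°, 7.9°, 27.6°, 7.5°, 18.7°, 267.1°.
Largest gap = 267.1° ⇒ minimal covering band is its complement: 360° − 267.1° = 92.9°.
Band runs from +28.0° eastward to +120.9°.

92.9°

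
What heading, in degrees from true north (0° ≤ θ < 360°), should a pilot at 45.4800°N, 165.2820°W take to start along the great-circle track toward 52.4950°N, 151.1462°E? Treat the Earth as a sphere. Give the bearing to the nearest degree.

Δλ = 151.1462 − -165.2820 = 316.4282°; wrapped into (−180°, 180°]: -43.5718°.
θ = atan2( sin Δλ · cos φ₂ , cos φ₁ · sin φ₂ − sin φ₁ · cos φ₂ · cos Δλ )
  = atan2(-0.41964, 0.24172) = -60.058° → normalised to [0°, 360°): 299.942°.

300°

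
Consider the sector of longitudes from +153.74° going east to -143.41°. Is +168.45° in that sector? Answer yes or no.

Band width going east from +153.74° to -143.41°: ((-143.41 − 153.74) mod 360) = 62.85°.
Offset of +168.45° east of the west edge: ((168.45 − 153.74) mod 360) = 14.71°.
14.71° ≤ 62.85° ⇒ inside.

Yes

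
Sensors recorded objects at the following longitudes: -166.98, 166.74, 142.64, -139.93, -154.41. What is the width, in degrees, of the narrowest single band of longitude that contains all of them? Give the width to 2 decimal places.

Sort the longitudes: -166.98°, -154.41°, -139.93°, +142.64°, +166.74°.
Eastward gaps between consecutive values (wrapping around): 12.57°, 14.48°, 282.57°, 24.10°, 26.28°.
Largest gap = 282.57° ⇒ minimal covering band is its complement: 360° − 282.57° = 77.43°.
Band runs from +142.64° eastward to -139.93°, crossing the antimeridian.

77.43°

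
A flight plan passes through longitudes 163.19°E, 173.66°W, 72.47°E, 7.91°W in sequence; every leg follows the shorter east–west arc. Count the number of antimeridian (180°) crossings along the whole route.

2

Leg 1: +163.19° → -173.66°, shortest Δλ = 23.15° (east) — crosses 180°.
Leg 2: -173.66° → +72.47°, shortest Δλ = -113.87° (west) — crosses 180°.
Leg 3: +72.47° → -7.91°, shortest Δλ = -80.38° (west) — does not cross 180°.
Total crossings: 2.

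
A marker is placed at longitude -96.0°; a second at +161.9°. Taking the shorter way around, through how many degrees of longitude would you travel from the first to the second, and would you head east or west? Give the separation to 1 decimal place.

102.1° west

Raw difference: 161.9 − -96.0 = 257.9°.
Normalise into (−180°, 180°]: 257.9° − 360° = -102.1°.
Negative ⇒ the second point lies to the west; separation 102.1°.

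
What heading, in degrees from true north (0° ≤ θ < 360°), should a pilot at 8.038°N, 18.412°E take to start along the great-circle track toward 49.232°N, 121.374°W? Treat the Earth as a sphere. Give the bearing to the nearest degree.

333°

Δλ = -121.374 − 18.412 = -139.786°.
θ = atan2( sin Δλ · cos φ₂ , cos φ₁ · sin φ₂ − sin φ₁ · cos φ₂ · cos Δλ )
  = atan2(-0.42160, 0.81965) = -27.220° → normalised to [0°, 360°): 332.780°.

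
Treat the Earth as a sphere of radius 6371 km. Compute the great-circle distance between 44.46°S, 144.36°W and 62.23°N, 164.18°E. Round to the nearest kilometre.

12717 km

Δλ = 164.18 − -144.36 = 308.54°; wrapped into (−180°, 180°]: -51.46°.
Δφ = 62.23 − -44.46 = 106.69°.
a = sin²(Δφ/2) + cos φ₁ · cos φ₂ · sin²(Δλ/2) = 0.706272.
c = 2·atan2(√a, √(1−a)) = 1.99604 rad → d = 6371·c ≈ 12716.78 km.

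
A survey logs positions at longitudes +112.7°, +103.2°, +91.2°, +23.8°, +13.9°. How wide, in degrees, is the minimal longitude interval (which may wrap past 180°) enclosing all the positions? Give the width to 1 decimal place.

Sort the longitudes: +13.9°, +23.8°, +91.2°, +103.2°, +112.7°.
Eastward gaps between consecutive values (wrapping around): 9.9°, 67.4°, 12.0°, 9.5°, 261.2°.
Largest gap = 261.2° ⇒ minimal covering band is its complement: 360° − 261.2° = 98.8°.
Band runs from +13.9° eastward to +112.7°.

98.8°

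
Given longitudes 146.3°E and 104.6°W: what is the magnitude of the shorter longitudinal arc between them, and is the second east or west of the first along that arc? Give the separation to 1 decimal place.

109.1° east

Raw difference: -104.6 − 146.3 = -250.9°.
Normalise into (−180°, 180°]: -250.9° + 360° = 109.1°.
Positive ⇒ the second point lies to the east; separation 109.1°.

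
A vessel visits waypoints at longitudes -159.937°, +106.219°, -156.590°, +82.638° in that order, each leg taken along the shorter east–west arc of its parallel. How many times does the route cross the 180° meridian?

Leg 1: -159.937° → +106.219°, shortest Δλ = -93.844° (west) — crosses 180°.
Leg 2: +106.219° → -156.590°, shortest Δλ = 97.191° (east) — crosses 180°.
Leg 3: -156.590° → +82.638°, shortest Δλ = -120.772° (west) — crosses 180°.
Total crossings: 3.

3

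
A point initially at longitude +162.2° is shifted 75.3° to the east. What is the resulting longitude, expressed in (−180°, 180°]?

-122.5°

Start at +162.2°; shift +75.3° → +237.5°.
+237.5° lies outside (−180°, 180°]; subtract 360° → -122.5°.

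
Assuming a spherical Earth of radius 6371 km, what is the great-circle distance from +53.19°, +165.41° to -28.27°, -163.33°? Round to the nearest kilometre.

Δλ = -163.33 − 165.41 = -328.74°; wrapped into (−180°, 180°]: 31.26°.
Δφ = -28.27 − 53.19 = -81.46°.
a = sin²(Δφ/2) + cos φ₁ · cos φ₂ · sin²(Δλ/2) = 0.464055.
c = 2·atan2(√a, √(1−a)) = 1.49884 rad → d = 6371·c ≈ 9549.14 km.

9549 km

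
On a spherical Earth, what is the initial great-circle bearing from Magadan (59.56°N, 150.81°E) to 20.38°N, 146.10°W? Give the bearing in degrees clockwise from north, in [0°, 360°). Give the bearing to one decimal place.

Δλ = -146.10 − 150.81 = -296.91°; wrapped into (−180°, 180°]: 63.09°.
θ = atan2( sin Δλ · cos φ₂ , cos φ₁ · sin φ₂ − sin φ₁ · cos φ₂ · cos Δλ )
  = atan2(0.83590, -0.18935) = 102.763° → normalised to [0°, 360°): 102.763°.

102.8°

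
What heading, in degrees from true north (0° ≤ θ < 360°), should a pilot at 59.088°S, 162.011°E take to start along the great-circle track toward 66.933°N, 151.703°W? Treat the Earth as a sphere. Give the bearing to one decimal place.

21.9°

Δλ = -151.703 − 162.011 = -313.714°; wrapped into (−180°, 180°]: 46.286°.
θ = atan2( sin Δλ · cos φ₂ , cos φ₁ · sin φ₂ − sin φ₁ · cos φ₂ · cos Δλ )
  = atan2(0.28320, 0.70495) = 21.887° → normalised to [0°, 360°): 21.887°.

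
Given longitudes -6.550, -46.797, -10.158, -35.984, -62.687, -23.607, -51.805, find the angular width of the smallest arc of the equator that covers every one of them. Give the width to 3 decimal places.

56.137°

Sort the longitudes: -62.687°, -51.805°, -46.797°, -35.984°, -23.607°, -10.158°, -6.550°.
Eastward gaps between consecutive values (wrapping around): 10.882°, 5.008°, 10.813°, 12.377°, 13.449°, 3.608°, 303.863°.
Largest gap = 303.863° ⇒ minimal covering band is its complement: 360° − 303.863° = 56.137°.
Band runs from -62.687° eastward to -6.550°.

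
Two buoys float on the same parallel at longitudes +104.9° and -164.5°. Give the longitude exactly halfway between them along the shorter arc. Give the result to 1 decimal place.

Signed shortest Δλ from +104.9° to -164.5° is +90.6°.
Midpoint longitude = +104.9° + (+90.6°)/2 = +104.9° + 45.3° = +150.2°.
(The naïve average (+104.9 + -164.5)/2 = -29.8° is on the wrong side of the globe.)

+150.2°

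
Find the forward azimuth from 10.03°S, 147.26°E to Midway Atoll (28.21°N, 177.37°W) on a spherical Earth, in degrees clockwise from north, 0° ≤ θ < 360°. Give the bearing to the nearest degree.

41°

Δλ = -177.37 − 147.26 = -324.63°; wrapped into (−180°, 180°]: 35.37°.
θ = atan2( sin Δλ · cos φ₂ , cos φ₁ · sin φ₂ − sin φ₁ · cos φ₂ · cos Δλ )
  = atan2(0.51010, 0.59063) = 40.816° → normalised to [0°, 360°): 40.816°.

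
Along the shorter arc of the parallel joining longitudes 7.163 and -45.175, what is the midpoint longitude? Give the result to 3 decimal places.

Signed shortest Δλ from +7.163° to -45.175° is -52.338°.
Midpoint longitude = +7.163° + (-52.338°)/2 = +7.163° − 26.169° = -19.006°.

-19.006°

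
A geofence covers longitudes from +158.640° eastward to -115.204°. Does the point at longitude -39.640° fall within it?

No

Band width going east from +158.640° to -115.204°: ((-115.204 − 158.640) mod 360) = 86.156°.
Offset of -39.640° east of the west edge: ((-39.640 − 158.640) mod 360) = 161.720°.
161.720° > 86.156° ⇒ outside.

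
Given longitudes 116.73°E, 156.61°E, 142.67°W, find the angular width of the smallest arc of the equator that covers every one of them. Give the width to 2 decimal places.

100.60°

Sort the longitudes: -142.67°, +116.73°, +156.61°.
Eastward gaps between consecutive values (wrapping around): 259.40°, 39.88°, 60.72°.
Largest gap = 259.40° ⇒ minimal covering band is its complement: 360° − 259.40° = 100.60°.
Band runs from +116.73° eastward to -142.67°, crossing the antimeridian.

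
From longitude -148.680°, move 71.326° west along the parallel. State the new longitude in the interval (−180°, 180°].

Start at -148.680°; shift −71.326° → -220.006°.
-220.006° lies outside (−180°, 180°]; add 360° → +139.994°.

+139.994°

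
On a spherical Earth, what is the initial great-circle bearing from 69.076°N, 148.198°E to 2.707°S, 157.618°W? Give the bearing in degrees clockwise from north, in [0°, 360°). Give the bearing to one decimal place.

124.8°

Δλ = -157.618 − 148.198 = -305.816°; wrapped into (−180°, 180°]: 54.184°.
θ = atan2( sin Δλ · cos φ₂ , cos φ₁ · sin φ₂ − sin φ₁ · cos φ₂ · cos Δλ )
  = atan2(0.81000, -0.56285) = 124.795° → normalised to [0°, 360°): 124.795°.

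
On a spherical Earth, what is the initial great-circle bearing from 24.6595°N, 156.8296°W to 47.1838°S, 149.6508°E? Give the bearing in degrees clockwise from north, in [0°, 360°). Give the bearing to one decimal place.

213.2°

Δλ = 149.6508 − -156.8296 = 306.4804°; wrapped into (−180°, 180°]: -53.5196°.
θ = atan2( sin Δλ · cos φ₂ , cos φ₁ · sin φ₂ − sin φ₁ · cos φ₂ · cos Δλ )
  = atan2(-0.54648, -0.83524) = -146.804° → normalised to [0°, 360°): 213.196°.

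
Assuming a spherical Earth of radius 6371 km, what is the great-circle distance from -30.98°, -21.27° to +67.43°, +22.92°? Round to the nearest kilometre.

11548 km

Δλ = 22.92 − -21.27 = 44.19°.
Δφ = 67.43 − -30.98 = 98.41°.
a = sin²(Δφ/2) + cos φ₁ · cos φ₂ · sin²(Δλ/2) = 0.619685.
c = 2·atan2(√a, √(1−a)) = 1.81251 rad → d = 6371·c ≈ 11547.52 km.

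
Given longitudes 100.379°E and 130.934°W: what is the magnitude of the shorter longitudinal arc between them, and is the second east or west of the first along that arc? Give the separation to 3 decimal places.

128.687° east

Raw difference: -130.934 − 100.379 = -231.313°.
Normalise into (−180°, 180°]: -231.313° + 360° = 128.687°.
Positive ⇒ the second point lies to the east; separation 128.687°.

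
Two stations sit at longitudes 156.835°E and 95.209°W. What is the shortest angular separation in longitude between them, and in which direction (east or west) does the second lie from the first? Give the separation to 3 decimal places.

107.956° east

Raw difference: -95.209 − 156.835 = -252.044°.
Normalise into (−180°, 180°]: -252.044° + 360° = 107.956°.
Positive ⇒ the second point lies to the east; separation 107.956°.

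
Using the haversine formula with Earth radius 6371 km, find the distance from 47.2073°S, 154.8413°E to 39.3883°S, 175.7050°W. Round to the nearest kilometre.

Δλ = -175.7050 − 154.8413 = -330.5463°; wrapped into (−180°, 180°]: 29.4537°.
Δφ = -39.3883 − -47.2073 = 7.8190°.
a = sin²(Δφ/2) + cos φ₁ · cos φ₂ · sin²(Δλ/2) = 0.038579.
c = 2·atan2(√a, √(1−a)) = 0.39540 rad → d = 6371·c ≈ 2519.09 km.

2519 km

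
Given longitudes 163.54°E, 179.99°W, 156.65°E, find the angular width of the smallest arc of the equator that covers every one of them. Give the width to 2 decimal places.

23.36°

Sort the longitudes: -179.99°, +156.65°, +163.54°.
Eastward gaps between consecutive values (wrapping around): 336.64°, 6.89°, 16.47°.
Largest gap = 336.64° ⇒ minimal covering band is its complement: 360° − 336.64° = 23.36°.
Band runs from +156.65° eastward to -179.99°, crossing the antimeridian.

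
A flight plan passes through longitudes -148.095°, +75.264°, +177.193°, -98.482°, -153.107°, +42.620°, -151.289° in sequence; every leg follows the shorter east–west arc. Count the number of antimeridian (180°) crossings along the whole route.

Leg 1: -148.095° → +75.264°, shortest Δλ = -136.641° (west) — crosses 180°.
Leg 2: +75.264° → +177.193°, shortest Δλ = 101.929° (east) — does not cross 180°.
Leg 3: +177.193° → -98.482°, shortest Δλ = 84.325° (east) — crosses 180°.
Leg 4: -98.482° → -153.107°, shortest Δλ = -54.625° (west) — does not cross 180°.
Leg 5: -153.107° → +42.620°, shortest Δλ = -164.273° (west) — crosses 180°.
Leg 6: +42.620° → -151.289°, shortest Δλ = 166.091° (east) — crosses 180°.
Total crossings: 4.

4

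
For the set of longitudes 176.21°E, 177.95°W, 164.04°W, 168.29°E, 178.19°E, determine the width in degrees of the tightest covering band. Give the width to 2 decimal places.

Sort the longitudes: -177.95°, -164.04°, +168.29°, +176.21°, +178.19°.
Eastward gaps between consecutive values (wrapping around): 13.91°, 332.33°, 7.92°, 1.98°, 3.86°.
Largest gap = 332.33° ⇒ minimal covering band is its complement: 360° − 332.33° = 27.67°.
Band runs from +168.29° eastward to -164.04°, crossing the antimeridian.

27.67°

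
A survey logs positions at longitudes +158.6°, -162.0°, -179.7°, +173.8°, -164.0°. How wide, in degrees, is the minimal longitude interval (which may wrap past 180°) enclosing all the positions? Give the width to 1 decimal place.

Sort the longitudes: -179.7°, -164.0°, -162.0°, +158.6°, +173.8°.
Eastward gaps between consecutive values (wrapping around): 15.7°, 2.0°, 320.6°, 15.2°, 6.5°.
Largest gap = 320.6° ⇒ minimal covering band is its complement: 360° − 320.6° = 39.4°.
Band runs from +158.6° eastward to -162.0°, crossing the antimeridian.

39.4°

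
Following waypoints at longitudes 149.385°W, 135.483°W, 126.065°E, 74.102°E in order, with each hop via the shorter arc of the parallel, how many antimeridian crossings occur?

1

Leg 1: -149.385° → -135.483°, shortest Δλ = 13.902° (east) — does not cross 180°.
Leg 2: -135.483° → +126.065°, shortest Δλ = -98.452° (west) — crosses 180°.
Leg 3: +126.065° → +74.102°, shortest Δλ = -51.963° (west) — does not cross 180°.
Total crossings: 1.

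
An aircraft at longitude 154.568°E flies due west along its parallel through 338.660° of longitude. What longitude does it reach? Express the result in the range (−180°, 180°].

175.908°E

Start at +154.568°; shift −338.660° → -184.092°.
-184.092° lies outside (−180°, 180°]; add 360° → +175.908°.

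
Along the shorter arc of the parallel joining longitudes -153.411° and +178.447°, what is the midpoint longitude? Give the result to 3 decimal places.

-167.482°

Signed shortest Δλ from -153.411° to +178.447° is -28.142°.
Midpoint longitude = -153.411° + (-28.142°)/2 = -153.411° − 14.071° = -167.482°.
(The naïve average (-153.411 + +178.447)/2 = 12.518° is on the wrong side of the globe.)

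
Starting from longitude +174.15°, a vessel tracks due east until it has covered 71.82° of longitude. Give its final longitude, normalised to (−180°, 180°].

-114.03°

Start at +174.15°; shift +71.82° → +245.97°.
+245.97° lies outside (−180°, 180°]; subtract 360° → -114.03°.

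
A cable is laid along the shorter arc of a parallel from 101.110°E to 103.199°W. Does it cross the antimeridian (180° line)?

Naïve |-103.199 − 101.110| = 204.309° > 180°, so the shorter arc goes the other way round — across 180°.
Signed shortest Δλ = ((-103.199 − 101.110 + 180) mod 360) − 180 = 155.691°.
Going east by 155.691° from +101.110° passes through 180° before reaching -103.199°.

Yes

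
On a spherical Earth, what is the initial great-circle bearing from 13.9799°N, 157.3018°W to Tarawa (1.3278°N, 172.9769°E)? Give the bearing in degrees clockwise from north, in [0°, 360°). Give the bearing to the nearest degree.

249°

Δλ = 172.9769 − -157.3018 = 330.2787°; wrapped into (−180°, 180°]: -29.7213°.
θ = atan2( sin Δλ · cos φ₂ , cos φ₁ · sin φ₂ − sin φ₁ · cos φ₂ · cos Δλ )
  = atan2(-0.49565, -0.18726) = -110.697° → normalised to [0°, 360°): 249.303°.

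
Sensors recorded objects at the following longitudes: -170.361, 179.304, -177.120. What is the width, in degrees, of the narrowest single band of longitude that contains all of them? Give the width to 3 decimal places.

10.335°

Sort the longitudes: -177.120°, -170.361°, +179.304°.
Eastward gaps between consecutive values (wrapping around): 6.759°, 349.665°, 3.576°.
Largest gap = 349.665° ⇒ minimal covering band is its complement: 360° − 349.665° = 10.335°.
Band runs from +179.304° eastward to -170.361°, crossing the antimeridian.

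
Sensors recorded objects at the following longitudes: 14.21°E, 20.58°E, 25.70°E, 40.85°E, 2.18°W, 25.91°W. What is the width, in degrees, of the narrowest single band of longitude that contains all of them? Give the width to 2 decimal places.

Sort the longitudes: -25.91°, -2.18°, +14.21°, +20.58°, +25.70°, +40.85°.
Eastward gaps between consecutive values (wrapping around): 23.73°, 16.39°, 6.37°, 5.12°, 15.15°, 293.24°.
Largest gap = 293.24° ⇒ minimal covering band is its complement: 360° − 293.24° = 66.76°.
Band runs from -25.91° eastward to +40.85°.

66.76°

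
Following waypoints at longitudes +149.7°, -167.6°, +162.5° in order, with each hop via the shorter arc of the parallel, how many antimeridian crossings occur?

Leg 1: +149.7° → -167.6°, shortest Δλ = 42.7° (east) — crosses 180°.
Leg 2: -167.6° → +162.5°, shortest Δλ = -29.9° (west) — crosses 180°.
Total crossings: 2.

2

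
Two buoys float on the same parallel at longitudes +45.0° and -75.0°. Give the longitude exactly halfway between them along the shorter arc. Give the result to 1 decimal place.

Signed shortest Δλ from +45.0° to -75.0° is -120.0°.
Midpoint longitude = +45.0° + (-120.0°)/2 = +45.0° − 60.0° = -15.0°.

-15.0°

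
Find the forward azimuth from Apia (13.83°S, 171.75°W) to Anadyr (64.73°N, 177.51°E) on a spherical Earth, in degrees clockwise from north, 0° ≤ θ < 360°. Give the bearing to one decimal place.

Δλ = 177.51 − -171.75 = 349.26°; wrapped into (−180°, 180°]: -10.74°.
θ = atan2( sin Δλ · cos φ₂ , cos φ₁ · sin φ₂ − sin φ₁ · cos φ₂ · cos Δλ )
  = atan2(-0.07955, 0.97835) = -4.649° → normalised to [0°, 360°): 355.351°.

355.4°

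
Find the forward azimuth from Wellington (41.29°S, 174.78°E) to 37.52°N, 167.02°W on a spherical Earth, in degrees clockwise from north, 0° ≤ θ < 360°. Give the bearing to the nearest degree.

Δλ = -167.02 − 174.78 = -341.80°; wrapped into (−180°, 180°]: 18.20°.
θ = atan2( sin Δλ · cos φ₂ , cos φ₁ · sin φ₂ − sin φ₁ · cos φ₂ · cos Δλ )
  = atan2(0.24773, 0.95481) = 14.545° → normalised to [0°, 360°): 14.545°.

15°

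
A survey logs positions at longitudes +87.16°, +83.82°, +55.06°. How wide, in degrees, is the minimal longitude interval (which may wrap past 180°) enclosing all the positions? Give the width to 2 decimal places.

32.10°

Sort the longitudes: +55.06°, +83.82°, +87.16°.
Eastward gaps between consecutive values (wrapping around): 28.76°, 3.34°, 327.90°.
Largest gap = 327.90° ⇒ minimal covering band is its complement: 360° − 327.90° = 32.10°.
Band runs from +55.06° eastward to +87.16°.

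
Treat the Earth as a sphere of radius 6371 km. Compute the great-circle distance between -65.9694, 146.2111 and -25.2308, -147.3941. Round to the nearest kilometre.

Δλ = -147.3941 − 146.2111 = -293.6052°; wrapped into (−180°, 180°]: 66.3948°.
Δφ = -25.2308 − -65.9694 = 40.7386°.
a = sin²(Δφ/2) + cos φ₁ · cos φ₂ · sin²(Δλ/2) = 0.231585.
c = 2·atan2(√a, √(1−a)) = 1.00412 rad → d = 6371·c ≈ 6397.26 km.

6397 km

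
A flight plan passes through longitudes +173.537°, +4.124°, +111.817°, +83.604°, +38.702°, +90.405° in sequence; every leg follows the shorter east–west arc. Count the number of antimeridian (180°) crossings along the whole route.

0

Leg 1: +173.537° → +4.124°, shortest Δλ = -169.413° (west) — does not cross 180°.
Leg 2: +4.124° → +111.817°, shortest Δλ = 107.693° (east) — does not cross 180°.
Leg 3: +111.817° → +83.604°, shortest Δλ = -28.213° (west) — does not cross 180°.
Leg 4: +83.604° → +38.702°, shortest Δλ = -44.902° (west) — does not cross 180°.
Leg 5: +38.702° → +90.405°, shortest Δλ = 51.703° (east) — does not cross 180°.
Total crossings: 0.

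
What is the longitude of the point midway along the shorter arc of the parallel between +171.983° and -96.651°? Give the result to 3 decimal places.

Signed shortest Δλ from +171.983° to -96.651° is +91.366°.
Midpoint longitude = +171.983° + (+91.366°)/2 = +171.983° + 45.683° = +217.666°.
Normalise into (−180°, 180°]: -142.334°.
(The naïve average (+171.983 + -96.651)/2 = 37.666° is on the wrong side of the globe.)

-142.334°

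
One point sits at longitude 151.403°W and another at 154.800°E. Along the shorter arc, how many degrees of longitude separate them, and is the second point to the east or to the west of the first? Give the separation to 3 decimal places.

Raw difference: 154.800 − -151.403 = 306.203°.
Normalise into (−180°, 180°]: 306.203° − 360° = -53.797°.
Negative ⇒ the second point lies to the west; separation 53.797°.

53.797° west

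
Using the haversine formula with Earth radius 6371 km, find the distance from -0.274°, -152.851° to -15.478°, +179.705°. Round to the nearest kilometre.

Δλ = 179.705 − -152.851 = 332.556°; wrapped into (−180°, 180°]: -27.444°.
Δφ = -15.478 − -0.274 = -15.204°.
a = sin²(Δφ/2) + cos φ₁ · cos φ₂ · sin²(Δλ/2) = 0.071729.
c = 2·atan2(√a, √(1−a)) = 0.54226 rad → d = 6371·c ≈ 3454.76 km.

3455 km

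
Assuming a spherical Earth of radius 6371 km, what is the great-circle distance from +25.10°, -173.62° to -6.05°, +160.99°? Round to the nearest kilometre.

Δλ = 160.99 − -173.62 = 334.61°; wrapped into (−180°, 180°]: -25.39°.
Δφ = -6.05 − 25.10 = -31.15°.
a = sin²(Δφ/2) + cos φ₁ · cos φ₂ · sin²(Δλ/2) = 0.115583.
c = 2·atan2(√a, √(1−a)) = 0.69378 rad → d = 6371·c ≈ 4420.07 km.

4420 km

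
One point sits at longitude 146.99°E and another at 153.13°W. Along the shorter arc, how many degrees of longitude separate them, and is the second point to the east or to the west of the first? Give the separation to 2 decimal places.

59.88° east

Raw difference: -153.13 − 146.99 = -300.12°.
Normalise into (−180°, 180°]: -300.12° + 360° = 59.88°.
Positive ⇒ the second point lies to the east; separation 59.88°.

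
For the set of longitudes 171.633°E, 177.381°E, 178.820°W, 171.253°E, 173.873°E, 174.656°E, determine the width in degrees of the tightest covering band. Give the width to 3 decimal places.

9.927°

Sort the longitudes: -178.820°, +171.253°, +171.633°, +173.873°, +174.656°, +177.381°.
Eastward gaps between consecutive values (wrapping around): 350.073°, 0.380°, 2.240°, 0.783°, 2.725°, 3.799°.
Largest gap = 350.073° ⇒ minimal covering band is its complement: 360° − 350.073° = 9.927°.
Band runs from +171.253° eastward to -178.820°, crossing the antimeridian.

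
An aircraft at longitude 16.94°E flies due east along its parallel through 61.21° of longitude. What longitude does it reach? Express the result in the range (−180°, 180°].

Start at +16.94°; shift +61.21° → +78.15°.
+78.15° already lies in (−180°, 180°].

78.15°E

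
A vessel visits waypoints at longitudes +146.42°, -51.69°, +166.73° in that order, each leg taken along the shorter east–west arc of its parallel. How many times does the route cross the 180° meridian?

Leg 1: +146.42° → -51.69°, shortest Δλ = 161.89° (east) — crosses 180°.
Leg 2: -51.69° → +166.73°, shortest Δλ = -141.58° (west) — crosses 180°.
Total crossings: 2.

2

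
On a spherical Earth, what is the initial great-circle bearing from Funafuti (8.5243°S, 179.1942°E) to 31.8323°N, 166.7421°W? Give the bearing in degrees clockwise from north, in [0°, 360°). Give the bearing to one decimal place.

Δλ = -166.7421 − 179.1942 = -345.9363°; wrapped into (−180°, 180°]: 14.0637°.
θ = atan2( sin Δλ · cos φ₂ , cos φ₁ · sin φ₂ − sin φ₁ · cos φ₂ · cos Δλ )
  = atan2(0.20645, 0.64377) = 17.781° → normalised to [0°, 360°): 17.781°.

17.8°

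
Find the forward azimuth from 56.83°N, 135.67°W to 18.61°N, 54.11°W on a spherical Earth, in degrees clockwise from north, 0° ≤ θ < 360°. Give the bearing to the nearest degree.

86°

Δλ = -54.11 − -135.67 = 81.56°.
θ = atan2( sin Δλ · cos φ₂ , cos φ₁ · sin φ₂ − sin φ₁ · cos φ₂ · cos Δλ )
  = atan2(0.93745, 0.05817) = 86.449° → normalised to [0°, 360°): 86.449°.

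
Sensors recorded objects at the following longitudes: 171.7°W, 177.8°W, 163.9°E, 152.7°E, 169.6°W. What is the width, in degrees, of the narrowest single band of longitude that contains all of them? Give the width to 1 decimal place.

37.7°

Sort the longitudes: -177.8°, -171.7°, -169.6°, +152.7°, +163.9°.
Eastward gaps between consecutive values (wrapping around): 6.1°, 2.1°, 322.3°, 11.2°, 18.3°.
Largest gap = 322.3° ⇒ minimal covering band is its complement: 360° − 322.3° = 37.7°.
Band runs from +152.7° eastward to -169.6°, crossing the antimeridian.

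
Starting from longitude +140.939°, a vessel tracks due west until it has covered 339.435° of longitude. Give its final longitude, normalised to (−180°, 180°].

Start at +140.939°; shift −339.435° → -198.496°.
-198.496° lies outside (−180°, 180°]; add 360° → +161.504°.

+161.504°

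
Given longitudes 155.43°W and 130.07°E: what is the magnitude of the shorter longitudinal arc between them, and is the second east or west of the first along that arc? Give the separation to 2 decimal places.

74.50° west

Raw difference: 130.07 − -155.43 = 285.5°.
Normalise into (−180°, 180°]: 285.5° − 360° = -74.5°.
Negative ⇒ the second point lies to the west; separation 74.50°.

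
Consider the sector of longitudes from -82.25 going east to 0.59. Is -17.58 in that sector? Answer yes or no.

Yes

Band width going east from -82.25° to +0.59°: ((0.59 − -82.25) mod 360) = 82.84°.
Offset of -17.58° east of the west edge: ((-17.58 − -82.25) mod 360) = 64.67°.
64.67° ≤ 82.84° ⇒ inside.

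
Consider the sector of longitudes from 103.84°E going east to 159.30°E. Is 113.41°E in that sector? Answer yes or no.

Yes

Band width going east from +103.84° to +159.30°: ((159.30 − 103.84) mod 360) = 55.46°.
Offset of +113.41° east of the west edge: ((113.41 − 103.84) mod 360) = 9.57°.
9.57° ≤ 55.46° ⇒ inside.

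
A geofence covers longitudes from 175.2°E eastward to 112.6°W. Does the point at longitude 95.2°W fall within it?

Band width going east from +175.2° to -112.6°: ((-112.6 − 175.2) mod 360) = 72.2°.
Offset of -95.2° east of the west edge: ((-95.2 − 175.2) mod 360) = 89.6°.
89.6° > 72.2° ⇒ outside.

No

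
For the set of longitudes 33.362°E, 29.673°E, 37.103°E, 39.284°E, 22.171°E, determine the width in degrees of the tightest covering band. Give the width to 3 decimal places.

Sort the longitudes: +22.171°, +29.673°, +33.362°, +37.103°, +39.284°.
Eastward gaps between consecutive values (wrapping around): 7.502°, 3.689°, 3.741°, 2.181°, 342.887°.
Largest gap = 342.887° ⇒ minimal covering band is its complement: 360° − 342.887° = 17.113°.
Band runs from +22.171° eastward to +39.284°.

17.113°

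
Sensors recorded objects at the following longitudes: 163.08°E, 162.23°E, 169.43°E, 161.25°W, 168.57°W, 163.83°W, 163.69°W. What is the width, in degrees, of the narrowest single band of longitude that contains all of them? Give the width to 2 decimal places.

36.52°

Sort the longitudes: -168.57°, -163.83°, -163.69°, -161.25°, +162.23°, +163.08°, +169.43°.
Eastward gaps between consecutive values (wrapping around): 4.74°, 0.14°, 2.44°, 323.48°, 0.85°, 6.35°, 22.00°.
Largest gap = 323.48° ⇒ minimal covering band is its complement: 360° − 323.48° = 36.52°.
Band runs from +162.23° eastward to -161.25°, crossing the antimeridian.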